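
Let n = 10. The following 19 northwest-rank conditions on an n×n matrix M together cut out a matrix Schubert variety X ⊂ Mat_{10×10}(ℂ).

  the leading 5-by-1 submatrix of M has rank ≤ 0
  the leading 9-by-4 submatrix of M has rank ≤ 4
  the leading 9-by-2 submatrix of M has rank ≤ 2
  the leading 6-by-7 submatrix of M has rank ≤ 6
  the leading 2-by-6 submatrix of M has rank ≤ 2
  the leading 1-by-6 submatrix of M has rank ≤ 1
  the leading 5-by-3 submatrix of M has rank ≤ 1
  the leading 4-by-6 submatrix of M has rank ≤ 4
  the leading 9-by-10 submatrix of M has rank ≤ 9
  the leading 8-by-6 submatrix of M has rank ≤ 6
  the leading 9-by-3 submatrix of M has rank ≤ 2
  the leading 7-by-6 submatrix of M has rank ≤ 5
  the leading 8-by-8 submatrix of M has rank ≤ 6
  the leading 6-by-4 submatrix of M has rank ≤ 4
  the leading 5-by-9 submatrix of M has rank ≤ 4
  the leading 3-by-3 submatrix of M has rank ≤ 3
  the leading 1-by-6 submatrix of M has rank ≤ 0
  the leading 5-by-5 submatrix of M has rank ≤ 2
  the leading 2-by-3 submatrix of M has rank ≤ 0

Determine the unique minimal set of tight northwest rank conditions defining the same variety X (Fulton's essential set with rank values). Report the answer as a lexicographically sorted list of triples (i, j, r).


Computing R[i][j] = min implied NW-rank bound (n=10, 19 conditions):

  R[1]: 0 | 0 | 0 | 0 | 0 | 0 | 1 | 1 | 1 | 1
  R[2]: 0 | 0 | 0 | 1 | 1 | 1 | 2 | 2 | 2 | 2
  R[3]: 0 | 1 | 1 | 2 | 2 | 2 | 3 | 3 | 3 | 3
  R[4]: 0 | 1 | 1 | 2 | 2 | 3 | 4 | 4 | 4 | 4
  R[5]: 0 | 1 | 1 | 2 | 2 | 3 | 4 | 4 | 4 | 5
  R[6]: 1 | 2 | 2 | 3 | 3 | 4 | 5 | 5 | 5 | 6
  R[7]: 1 | 2 | 2 | 3 | 4 | 5 | 6 | 6 | 6 | 7
  R[8]: 1 | 2 | 2 | 3 | 4 | 5 | 6 | 6 | 7 | 8
  R[9]: 1 | 2 | 2 | 3 | 4 | 5 | 6 | 7 | 8 | 9
  R[10]: 1 | 2 | 3 | 4 | 5 | 6 | 7 | 8 | 9 | 10

reading off 1-entries of Δ²R: w = (7, 4, 2, 6, 10, 1, 5, 9, 8, 3).

Fulton essential set (8 of the 22 Rothe cells):

[(1, 6, 0), (2, 3, 0), (5, 1, 0), (5, 3, 1), (5, 5, 2), (5, 9, 4), (8, 8, 6), (9, 3, 2)]


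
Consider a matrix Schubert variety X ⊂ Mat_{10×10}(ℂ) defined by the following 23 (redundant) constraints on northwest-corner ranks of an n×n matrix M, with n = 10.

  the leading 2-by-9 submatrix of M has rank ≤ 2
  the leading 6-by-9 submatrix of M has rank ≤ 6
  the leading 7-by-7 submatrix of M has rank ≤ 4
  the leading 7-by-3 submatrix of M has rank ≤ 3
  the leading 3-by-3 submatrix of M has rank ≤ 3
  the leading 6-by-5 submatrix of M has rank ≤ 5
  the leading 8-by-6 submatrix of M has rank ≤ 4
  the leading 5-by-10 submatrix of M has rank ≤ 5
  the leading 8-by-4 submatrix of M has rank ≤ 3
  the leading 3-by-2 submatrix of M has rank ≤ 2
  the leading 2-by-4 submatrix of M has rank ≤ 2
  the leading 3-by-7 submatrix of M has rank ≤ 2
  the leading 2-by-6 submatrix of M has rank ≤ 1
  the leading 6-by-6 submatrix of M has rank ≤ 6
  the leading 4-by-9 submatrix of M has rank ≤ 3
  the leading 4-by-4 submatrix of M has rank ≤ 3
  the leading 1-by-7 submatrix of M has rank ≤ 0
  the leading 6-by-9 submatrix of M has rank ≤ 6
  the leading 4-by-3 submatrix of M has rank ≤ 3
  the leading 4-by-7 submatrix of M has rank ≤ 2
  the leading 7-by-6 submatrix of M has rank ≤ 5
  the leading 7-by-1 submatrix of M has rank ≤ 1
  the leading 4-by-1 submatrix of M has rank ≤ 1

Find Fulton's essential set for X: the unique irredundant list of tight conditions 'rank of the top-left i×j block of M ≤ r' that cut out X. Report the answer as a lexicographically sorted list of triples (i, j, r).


Propagating the 23 rank bounds to every northwest block:

  row 1: 0  0  0  0  0  0  0  1  1  1
  row 2: 1  1  1  1  1  1  1  2  2  2
  row 3: 1  2  2  2  2  2  2  3  3  3
  row 4: 1  2  2  2  2  2  2  3  3  4
  row 5: 1  2  3  3  3  3  3  4  4  5
  row 6: 1  2  3  3  4  4  4  5  5  6
  row 7: 1  2  3  3  4  4  4  5  6  7
  row 8: 1  2  3  3  4  4  5  6  7  8
  row 9: 1  2  3  4  5  5  6  7  8  9
  row 10: 1  2  3  4  5  6  7  8  9  10

hence w(1..10) = (8, 1, 2, 10, 3, 5, 9, 7, 4, 6).

6 SE-corners of the 19-cell Rothe diagram give Ess(w):

[(1, 7, 0), (4, 7, 2), (4, 9, 3), (7, 7, 4), (8, 4, 3), (8, 6, 4)]


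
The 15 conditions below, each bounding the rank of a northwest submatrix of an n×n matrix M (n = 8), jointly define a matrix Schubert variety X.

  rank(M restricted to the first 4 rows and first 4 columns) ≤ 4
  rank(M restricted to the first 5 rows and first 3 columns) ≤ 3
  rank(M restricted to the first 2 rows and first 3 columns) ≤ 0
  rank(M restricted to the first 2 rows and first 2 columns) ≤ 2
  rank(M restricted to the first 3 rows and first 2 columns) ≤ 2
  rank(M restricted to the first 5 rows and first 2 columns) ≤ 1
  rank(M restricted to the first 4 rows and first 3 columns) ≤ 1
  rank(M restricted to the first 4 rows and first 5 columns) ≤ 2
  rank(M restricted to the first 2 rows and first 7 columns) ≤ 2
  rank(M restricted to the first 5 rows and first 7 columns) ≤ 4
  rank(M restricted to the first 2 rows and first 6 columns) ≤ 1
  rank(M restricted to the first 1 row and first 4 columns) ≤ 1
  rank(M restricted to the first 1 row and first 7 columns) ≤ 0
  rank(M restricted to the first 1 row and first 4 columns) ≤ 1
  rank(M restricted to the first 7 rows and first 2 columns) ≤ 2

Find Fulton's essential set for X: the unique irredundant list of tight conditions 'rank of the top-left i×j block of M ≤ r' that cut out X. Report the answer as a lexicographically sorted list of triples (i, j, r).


Rank table r_w(8×8) implied by the 15 constraints:

  0 0 0 0 0 0 0 1
  0 0 0 1 1 1 1 2
  1 1 1 2 2 2 2 3
  1 1 1 2 2 3 3 4
  1 1 2 3 3 4 4 5
  1 2 3 4 4 5 5 6
  1 2 3 4 5 6 6 7
  1 2 3 4 5 6 7 8

giving w = (8, 4, 1, 6, 3, 2, 5, 7) via Δ²R.

Fulton essential set (5 of the 14 Rothe cells):

[(1, 7, 0), (2, 3, 0), (4, 3, 1), (4, 5, 2), (5, 2, 1)]


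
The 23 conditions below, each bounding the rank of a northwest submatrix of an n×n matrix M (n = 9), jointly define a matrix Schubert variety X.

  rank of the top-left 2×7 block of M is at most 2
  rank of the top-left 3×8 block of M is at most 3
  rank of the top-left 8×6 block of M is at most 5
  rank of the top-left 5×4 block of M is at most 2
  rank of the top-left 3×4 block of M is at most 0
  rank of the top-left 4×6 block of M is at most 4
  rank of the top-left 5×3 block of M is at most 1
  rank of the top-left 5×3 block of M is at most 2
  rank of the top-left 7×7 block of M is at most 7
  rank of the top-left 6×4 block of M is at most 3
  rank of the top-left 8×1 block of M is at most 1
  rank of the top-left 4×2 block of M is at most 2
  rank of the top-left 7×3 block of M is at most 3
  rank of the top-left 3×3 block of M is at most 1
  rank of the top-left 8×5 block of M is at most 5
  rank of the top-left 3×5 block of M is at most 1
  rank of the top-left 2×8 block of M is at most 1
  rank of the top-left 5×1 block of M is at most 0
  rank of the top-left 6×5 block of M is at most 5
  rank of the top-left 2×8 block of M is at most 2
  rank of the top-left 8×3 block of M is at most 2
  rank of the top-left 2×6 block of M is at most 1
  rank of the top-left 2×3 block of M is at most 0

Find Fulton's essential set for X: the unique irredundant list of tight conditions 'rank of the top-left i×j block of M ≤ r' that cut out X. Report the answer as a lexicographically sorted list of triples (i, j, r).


Propagating the 23 rank bounds to every northwest block:

  0 | 0 | 0 | 0 | 1 | 1 | 1 | 1 | 1
  0 | 0 | 0 | 0 | 1 | 1 | 1 | 1 | 2
  0 | 0 | 0 | 0 | 1 | 2 | 2 | 2 | 3
  0 | 1 | 1 | 1 | 2 | 3 | 3 | 3 | 4
  0 | 1 | 1 | 2 | 3 | 4 | 4 | 4 | 5
  1 | 2 | 2 | 3 | 4 | 5 | 5 | 5 | 6
  1 | 2 | 2 | 3 | 4 | 5 | 6 | 6 | 7
  1 | 2 | 2 | 3 | 4 | 5 | 6 | 7 | 8
  1 | 2 | 3 | 4 | 5 | 6 | 7 | 8 | 9

second differences of R give the permutation w = (5, 9, 6, 2, 4, 1, 7, 8, 3).

Fulton essential set (5 of the 20 Rothe cells):

[(2, 8, 1), (3, 4, 0), (5, 1, 0), (5, 3, 1), (8, 3, 2)]


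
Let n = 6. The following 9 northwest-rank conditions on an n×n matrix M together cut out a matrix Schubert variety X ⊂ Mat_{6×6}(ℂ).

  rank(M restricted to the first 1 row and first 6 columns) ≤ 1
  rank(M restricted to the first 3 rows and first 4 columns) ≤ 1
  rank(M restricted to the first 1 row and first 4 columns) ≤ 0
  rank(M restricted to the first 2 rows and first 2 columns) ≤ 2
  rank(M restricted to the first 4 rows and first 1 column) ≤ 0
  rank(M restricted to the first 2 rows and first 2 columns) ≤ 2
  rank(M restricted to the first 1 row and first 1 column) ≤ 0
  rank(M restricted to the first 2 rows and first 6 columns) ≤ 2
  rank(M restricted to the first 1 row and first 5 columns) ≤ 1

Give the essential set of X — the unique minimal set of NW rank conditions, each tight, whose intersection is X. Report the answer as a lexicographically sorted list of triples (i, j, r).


Reconstructing r_w from the 9 given conditions:

  0 | 0 | 0 | 0 | 1 | 1
  0 | 1 | 1 | 1 | 2 | 2
  0 | 1 | 1 | 1 | 2 | 3
  0 | 1 | 2 | 2 | 3 | 4
  1 | 2 | 3 | 3 | 4 | 5
  1 | 2 | 3 | 4 | 5 | 6

hence w(1..6) = (5, 2, 6, 3, 1, 4).

Rothe diagram D(w) (9 cells), 3 SE-corners (essential conditions):

[(1, 4, 0), (3, 4, 1), (4, 1, 0)]


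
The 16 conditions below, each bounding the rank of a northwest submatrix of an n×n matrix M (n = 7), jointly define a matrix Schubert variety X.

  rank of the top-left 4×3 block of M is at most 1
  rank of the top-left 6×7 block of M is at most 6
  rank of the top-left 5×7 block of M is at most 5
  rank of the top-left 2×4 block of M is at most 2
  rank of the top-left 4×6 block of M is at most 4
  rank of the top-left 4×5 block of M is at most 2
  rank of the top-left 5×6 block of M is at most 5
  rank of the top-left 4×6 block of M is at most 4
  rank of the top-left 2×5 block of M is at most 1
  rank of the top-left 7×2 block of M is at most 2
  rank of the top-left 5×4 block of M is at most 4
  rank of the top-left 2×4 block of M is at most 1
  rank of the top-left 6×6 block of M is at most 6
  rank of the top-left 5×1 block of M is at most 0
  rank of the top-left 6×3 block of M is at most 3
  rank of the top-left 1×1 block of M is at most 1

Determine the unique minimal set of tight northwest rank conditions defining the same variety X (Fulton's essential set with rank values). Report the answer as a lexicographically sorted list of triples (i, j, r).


Rank table r_w(7×7) implied by the 16 constraints:

  0, 1, 1, 1, 1, 1, 1
  0, 1, 1, 1, 1, 2, 2
  0, 1, 1, 2, 2, 3, 3
  0, 1, 1, 2, 2, 3, 4
  0, 1, 2, 3, 3, 4, 5
  1, 2, 3, 4, 4, 5, 6
  1, 2, 3, 4, 5, 6, 7

the unique w with this rank table is (2, 6, 4, 7, 3, 1, 5).

Fulton essential set (4 of the 11 Rothe cells):

[(2, 5, 1), (4, 3, 1), (4, 5, 2), (5, 1, 0)]


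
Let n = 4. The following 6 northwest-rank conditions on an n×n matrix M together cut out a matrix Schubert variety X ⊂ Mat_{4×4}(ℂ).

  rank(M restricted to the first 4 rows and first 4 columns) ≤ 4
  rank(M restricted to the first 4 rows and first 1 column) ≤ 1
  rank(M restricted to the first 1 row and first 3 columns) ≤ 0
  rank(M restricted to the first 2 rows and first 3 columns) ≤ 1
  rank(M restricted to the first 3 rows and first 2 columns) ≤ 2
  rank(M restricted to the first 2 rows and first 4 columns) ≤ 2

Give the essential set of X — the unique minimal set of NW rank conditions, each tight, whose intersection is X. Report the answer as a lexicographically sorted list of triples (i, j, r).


Propagating the 6 rank bounds to every northwest block:

  R[1]: 0  0  0  1
  R[2]: 1  1  1  2
  R[3]: 1  2  2  3
  R[4]: 1  2  3  4

giving w = (4, 1, 2, 3) via Δ²R.

Fulton essential set (1 of the 3 Rothe cells):

[(1, 3, 0)]


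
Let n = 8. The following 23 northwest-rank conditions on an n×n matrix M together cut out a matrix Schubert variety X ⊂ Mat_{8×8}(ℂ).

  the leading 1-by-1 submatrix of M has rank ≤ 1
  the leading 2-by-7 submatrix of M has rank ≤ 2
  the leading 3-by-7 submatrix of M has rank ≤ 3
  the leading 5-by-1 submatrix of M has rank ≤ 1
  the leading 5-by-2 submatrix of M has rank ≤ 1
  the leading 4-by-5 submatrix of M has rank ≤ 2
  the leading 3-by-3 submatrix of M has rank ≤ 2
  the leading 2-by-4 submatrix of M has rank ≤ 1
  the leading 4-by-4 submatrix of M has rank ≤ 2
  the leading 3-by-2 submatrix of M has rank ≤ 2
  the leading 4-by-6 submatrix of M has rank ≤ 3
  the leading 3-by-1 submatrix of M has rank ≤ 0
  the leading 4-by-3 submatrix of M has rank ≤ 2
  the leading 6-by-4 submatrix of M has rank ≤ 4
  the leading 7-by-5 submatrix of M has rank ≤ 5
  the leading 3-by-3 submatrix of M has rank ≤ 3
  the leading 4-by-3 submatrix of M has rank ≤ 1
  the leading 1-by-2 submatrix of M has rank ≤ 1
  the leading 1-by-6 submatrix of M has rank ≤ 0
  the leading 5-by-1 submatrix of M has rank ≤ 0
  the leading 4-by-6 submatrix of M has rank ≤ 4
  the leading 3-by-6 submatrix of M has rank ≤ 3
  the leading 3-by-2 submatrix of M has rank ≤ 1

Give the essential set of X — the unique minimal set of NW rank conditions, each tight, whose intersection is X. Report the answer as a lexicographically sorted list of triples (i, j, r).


Recovering R(i,j) via the rank-extension bound from the 23 conditions:

  row 1: 0 0 0 0 0 0 1 1
  row 2: 0 1 1 1 1 1 2 2
  row 3: 0 1 1 2 2 2 3 3
  row 4: 0 1 1 2 2 3 4 4
  row 5: 0 1 2 3 3 4 5 5
  row 6: 1 2 3 4 4 5 6 6
  row 7: 1 2 3 4 5 6 7 7
  row 8: 1 2 3 4 5 6 7 8

giving w = (7, 2, 4, 6, 3, 1, 5, 8) via Δ²R.

ℓ(w)=13; the 4 essential cells (i,j,r):

[(1, 6, 0), (4, 3, 1), (4, 5, 2), (5, 1, 0)]


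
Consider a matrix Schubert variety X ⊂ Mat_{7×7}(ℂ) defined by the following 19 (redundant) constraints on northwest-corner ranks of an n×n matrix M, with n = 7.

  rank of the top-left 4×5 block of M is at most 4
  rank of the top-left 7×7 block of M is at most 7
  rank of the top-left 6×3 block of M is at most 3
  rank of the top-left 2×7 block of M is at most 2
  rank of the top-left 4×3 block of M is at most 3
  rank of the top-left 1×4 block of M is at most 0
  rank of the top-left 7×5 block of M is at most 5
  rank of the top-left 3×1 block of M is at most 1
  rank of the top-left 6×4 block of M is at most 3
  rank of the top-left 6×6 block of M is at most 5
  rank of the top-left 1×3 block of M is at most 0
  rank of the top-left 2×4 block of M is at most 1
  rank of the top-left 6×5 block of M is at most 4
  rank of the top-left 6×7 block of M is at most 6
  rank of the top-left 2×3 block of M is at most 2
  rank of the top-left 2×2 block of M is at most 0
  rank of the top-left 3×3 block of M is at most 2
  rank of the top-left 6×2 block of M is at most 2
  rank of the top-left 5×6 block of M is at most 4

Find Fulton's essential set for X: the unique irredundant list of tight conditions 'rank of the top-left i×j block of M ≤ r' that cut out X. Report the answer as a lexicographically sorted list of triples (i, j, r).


Reconstructing r_w from the 19 given conditions:

  0 0 0 0 1 1 1
  0 0 1 1 2 2 2
  1 1 2 2 3 3 3
  1 2 3 3 4 4 4
  1 2 3 3 4 4 5
  1 2 3 3 4 5 6
  1 2 3 4 5 6 7

second differences of R give the permutation w = (5, 3, 1, 2, 7, 6, 4).

ℓ(w)=9; the 4 essential cells (i,j,r):

[(1, 4, 0), (2, 2, 0), (5, 6, 4), (6, 4, 3)]


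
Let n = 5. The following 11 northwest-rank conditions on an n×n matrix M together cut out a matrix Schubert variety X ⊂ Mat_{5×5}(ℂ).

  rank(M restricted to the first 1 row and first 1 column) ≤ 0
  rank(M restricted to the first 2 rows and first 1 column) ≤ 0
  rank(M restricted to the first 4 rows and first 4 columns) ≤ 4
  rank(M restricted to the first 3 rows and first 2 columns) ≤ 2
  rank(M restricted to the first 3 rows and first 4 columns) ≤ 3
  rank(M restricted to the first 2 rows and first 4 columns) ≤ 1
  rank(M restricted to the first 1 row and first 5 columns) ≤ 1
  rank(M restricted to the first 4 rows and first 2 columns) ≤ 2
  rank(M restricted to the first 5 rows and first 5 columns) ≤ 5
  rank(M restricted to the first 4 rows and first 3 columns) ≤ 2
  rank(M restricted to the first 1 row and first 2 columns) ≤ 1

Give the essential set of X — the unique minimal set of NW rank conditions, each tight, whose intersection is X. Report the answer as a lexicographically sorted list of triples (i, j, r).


Computing R[i][j] = min implied NW-rank bound (n=5, 11 conditions):

  row 1: 0, 1, 1, 1, 1
  row 2: 0, 1, 1, 1, 2
  row 3: 1, 2, 2, 2, 3
  row 4: 1, 2, 2, 3, 4
  row 5: 1, 2, 3, 4, 5

hence w(1..5) = (2, 5, 1, 4, 3).

|D(w)|=5, |Ess(w)|=3:

[(2, 1, 0), (2, 4, 1), (4, 3, 2)]


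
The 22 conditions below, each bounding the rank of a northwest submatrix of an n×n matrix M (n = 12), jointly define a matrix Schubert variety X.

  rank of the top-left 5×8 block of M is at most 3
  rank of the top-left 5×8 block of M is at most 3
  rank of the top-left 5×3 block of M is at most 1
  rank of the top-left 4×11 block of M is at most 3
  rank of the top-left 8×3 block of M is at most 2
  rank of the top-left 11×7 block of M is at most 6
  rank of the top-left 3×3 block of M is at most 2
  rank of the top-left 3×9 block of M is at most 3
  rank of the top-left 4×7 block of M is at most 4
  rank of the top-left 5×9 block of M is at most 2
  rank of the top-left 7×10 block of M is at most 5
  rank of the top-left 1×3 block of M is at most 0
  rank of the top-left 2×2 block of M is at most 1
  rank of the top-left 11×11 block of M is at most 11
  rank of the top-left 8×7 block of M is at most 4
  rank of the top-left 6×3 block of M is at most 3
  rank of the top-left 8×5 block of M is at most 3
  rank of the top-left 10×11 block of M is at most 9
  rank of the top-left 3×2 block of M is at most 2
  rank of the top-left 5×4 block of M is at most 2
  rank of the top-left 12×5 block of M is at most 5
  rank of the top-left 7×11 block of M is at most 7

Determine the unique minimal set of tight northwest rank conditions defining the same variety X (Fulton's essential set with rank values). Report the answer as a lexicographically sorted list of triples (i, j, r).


Recovering R(i,j) via the rank-extension bound from the 22 conditions:

  i=1: 0, 0, 0, 1, 1, 1, 1, 1, 1, 1, 1, 1
  i=2: 1, 1, 1, 2, 2, 2, 2, 2, 2, 2, 2, 2
  i=3: 1, 1, 1, 2, 2, 2, 2, 2, 2, 3, 3, 3
  i=4: 1, 1, 1, 2, 2, 2, 2, 2, 2, 3, 3, 4
  i=5: 1, 1, 1, 2, 2, 2, 2, 2, 2, 3, 4, 5
  i=6: 1, 2, 2, 3, 3, 3, 3, 3, 3, 4, 5, 6
  i=7: 1, 2, 2, 3, 3, 4, 4, 4, 4, 5, 6, 7
  i=8: 1, 2, 2, 3, 3, 4, 4, 5, 5, 6, 7, 8
  i=9: 1, 2, 3, 4, 4, 5, 5, 6, 6, 7, 8, 9
  i=10: 1, 2, 3, 4, 5, 6, 6, 7, 7, 8, 9, 10
  i=11: 1, 2, 3, 4, 5, 6, 6, 7, 8, 9, 10, 11
  i=12: 1, 2, 3, 4, 5, 6, 7, 8, 9, 10, 11, 12

so w = (4, 1, 10, 12, 11, 2, 6, 8, 3, 5, 9, 7).

|D(w)|=31, |Ess(w)|=8:

[(1, 3, 0), (4, 11, 3), (5, 3, 1), (5, 9, 2), (8, 3, 2), (8, 5, 3), (8, 7, 4), (11, 7, 6)]


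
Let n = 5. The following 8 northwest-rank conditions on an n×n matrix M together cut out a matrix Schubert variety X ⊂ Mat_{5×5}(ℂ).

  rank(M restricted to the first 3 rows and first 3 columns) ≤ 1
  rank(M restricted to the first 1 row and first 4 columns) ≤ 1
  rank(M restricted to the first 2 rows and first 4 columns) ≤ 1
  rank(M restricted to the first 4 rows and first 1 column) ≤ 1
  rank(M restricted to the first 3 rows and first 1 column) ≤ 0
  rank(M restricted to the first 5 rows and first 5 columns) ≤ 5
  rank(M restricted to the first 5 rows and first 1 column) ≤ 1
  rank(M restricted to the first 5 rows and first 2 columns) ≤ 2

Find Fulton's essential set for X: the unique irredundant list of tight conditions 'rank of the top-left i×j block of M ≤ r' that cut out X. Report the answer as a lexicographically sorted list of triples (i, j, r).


Computing R[i][j] = min implied NW-rank bound (n=5, 8 conditions):

  i=1: 0, 1, 1, 1, 1
  i=2: 0, 1, 1, 1, 2
  i=3: 0, 1, 1, 2, 3
  i=4: 1, 2, 2, 3, 4
  i=5: 1, 2, 3, 4, 5

so w = (2, 5, 4, 1, 3).

ℓ(w)=6; the 3 essential cells (i,j,r):

[(2, 4, 1), (3, 1, 0), (3, 3, 1)]


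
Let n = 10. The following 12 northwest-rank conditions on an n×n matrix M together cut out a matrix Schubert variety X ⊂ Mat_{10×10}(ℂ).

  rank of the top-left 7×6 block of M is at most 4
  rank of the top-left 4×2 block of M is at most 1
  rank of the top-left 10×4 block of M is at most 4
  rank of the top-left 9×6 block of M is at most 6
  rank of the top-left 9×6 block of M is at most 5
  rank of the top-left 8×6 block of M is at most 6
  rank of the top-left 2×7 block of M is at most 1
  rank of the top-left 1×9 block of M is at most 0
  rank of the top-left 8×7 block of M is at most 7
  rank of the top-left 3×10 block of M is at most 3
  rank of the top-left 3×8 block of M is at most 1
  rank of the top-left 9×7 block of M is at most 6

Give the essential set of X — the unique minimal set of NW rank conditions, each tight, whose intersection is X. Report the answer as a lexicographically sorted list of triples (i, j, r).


Computing R[i][j] = min implied NW-rank bound (n=10, 12 conditions):

  R[1]: 0, 0, 0, 0, 0, 0, 0, 0, 0, 1
  R[2]: 1, 1, 1, 1, 1, 1, 1, 1, 1, 2
  R[3]: 1, 1, 1, 1, 1, 1, 1, 1, 2, 3
  R[4]: 1, 1, 2, 2, 2, 2, 2, 2, 3, 4
  R[5]: 1, 2, 3, 3, 3, 3, 3, 3, 4, 5
  R[6]: 1, 2, 3, 4, 4, 4, 4, 4, 5, 6
  R[7]: 1, 2, 3, 4, 4, 4, 5, 5, 6, 7
  R[8]: 1, 2, 3, 4, 5, 5, 6, 6, 7, 8
  R[9]: 1, 2, 3, 4, 5, 5, 6, 7, 8, 9
  R[10]: 1, 2, 3, 4, 5, 6, 7, 8, 9, 10

the unique w with this rank table is (10, 1, 9, 3, 2, 4, 7, 5, 8, 6).

5 SE-corners of the 20-cell Rothe diagram give Ess(w):

[(1, 9, 0), (3, 8, 1), (4, 2, 1), (7, 6, 4), (9, 6, 5)]


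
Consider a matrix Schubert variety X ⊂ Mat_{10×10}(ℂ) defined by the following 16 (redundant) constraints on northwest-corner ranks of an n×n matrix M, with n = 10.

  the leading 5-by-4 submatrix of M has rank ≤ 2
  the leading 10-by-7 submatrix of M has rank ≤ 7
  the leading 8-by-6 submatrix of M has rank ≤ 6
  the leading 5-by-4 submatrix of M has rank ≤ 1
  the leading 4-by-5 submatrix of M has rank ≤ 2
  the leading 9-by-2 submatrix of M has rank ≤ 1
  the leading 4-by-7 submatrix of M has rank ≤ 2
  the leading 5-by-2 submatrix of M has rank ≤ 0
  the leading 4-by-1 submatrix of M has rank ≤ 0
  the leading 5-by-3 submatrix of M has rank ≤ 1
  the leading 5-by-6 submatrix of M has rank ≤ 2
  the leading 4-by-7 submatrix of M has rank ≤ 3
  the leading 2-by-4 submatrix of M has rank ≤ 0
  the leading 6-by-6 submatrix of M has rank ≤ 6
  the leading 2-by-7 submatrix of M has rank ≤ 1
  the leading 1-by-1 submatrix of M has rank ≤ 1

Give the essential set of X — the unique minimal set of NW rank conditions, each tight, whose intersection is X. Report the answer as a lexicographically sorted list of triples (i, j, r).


Propagating the 16 rank bounds to every northwest block:

  i=1: 0, 0, 0, 0, 1, 1, 1, 1, 1, 1
  i=2: 0, 0, 0, 0, 1, 1, 1, 2, 2, 2
  i=3: 0, 0, 1, 1, 2, 2, 2, 3, 3, 3
  i=4: 0, 0, 1, 1, 2, 2, 2, 3, 4, 4
  i=5: 0, 0, 1, 1, 2, 2, 3, 4, 5, 5
  i=6: 1, 1, 2, 2, 3, 3, 4, 5, 6, 6
  i=7: 1, 1, 2, 3, 4, 4, 5, 6, 7, 7
  i=8: 1, 1, 2, 3, 4, 5, 6, 7, 8, 8
  i=9: 1, 1, 2, 3, 4, 5, 6, 7, 8, 9
  i=10: 1, 2, 3, 4, 5, 6, 7, 8, 9, 10

giving w = (5, 8, 3, 9, 7, 1, 4, 6, 10, 2) via Δ²R.

Rothe diagram D(w) (24 cells), 7 SE-corners (essential conditions):

[(2, 4, 0), (2, 7, 1), (4, 7, 2), (5, 2, 0), (5, 4, 1), (5, 6, 2), (9, 2, 1)]


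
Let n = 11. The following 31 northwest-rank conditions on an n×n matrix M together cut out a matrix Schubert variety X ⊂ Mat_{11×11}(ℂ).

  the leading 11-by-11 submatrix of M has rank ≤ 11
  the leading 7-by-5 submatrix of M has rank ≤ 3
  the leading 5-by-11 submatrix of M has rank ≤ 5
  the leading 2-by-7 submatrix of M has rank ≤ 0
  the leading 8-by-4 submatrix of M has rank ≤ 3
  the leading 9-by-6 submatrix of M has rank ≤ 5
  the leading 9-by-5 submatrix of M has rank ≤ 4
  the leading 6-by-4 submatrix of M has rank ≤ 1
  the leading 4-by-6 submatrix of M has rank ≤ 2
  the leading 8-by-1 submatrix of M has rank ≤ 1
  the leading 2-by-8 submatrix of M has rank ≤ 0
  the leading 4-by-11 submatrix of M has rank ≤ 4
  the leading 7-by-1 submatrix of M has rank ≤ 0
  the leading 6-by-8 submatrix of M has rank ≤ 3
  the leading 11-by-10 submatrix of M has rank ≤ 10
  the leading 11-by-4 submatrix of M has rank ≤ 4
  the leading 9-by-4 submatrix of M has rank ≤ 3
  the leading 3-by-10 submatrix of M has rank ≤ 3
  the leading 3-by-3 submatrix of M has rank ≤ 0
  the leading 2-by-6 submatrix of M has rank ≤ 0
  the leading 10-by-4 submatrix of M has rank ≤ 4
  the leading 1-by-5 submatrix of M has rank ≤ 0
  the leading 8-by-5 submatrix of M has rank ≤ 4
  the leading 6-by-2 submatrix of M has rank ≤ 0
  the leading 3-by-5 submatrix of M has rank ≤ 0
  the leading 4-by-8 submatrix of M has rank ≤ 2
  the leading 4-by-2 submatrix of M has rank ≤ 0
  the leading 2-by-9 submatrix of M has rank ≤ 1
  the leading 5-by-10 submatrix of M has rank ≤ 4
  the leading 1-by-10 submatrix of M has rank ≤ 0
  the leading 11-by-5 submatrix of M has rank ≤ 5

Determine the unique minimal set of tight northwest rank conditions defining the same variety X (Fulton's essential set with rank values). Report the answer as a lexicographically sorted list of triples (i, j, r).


The tightest implied rank at each (i,j), from the 31 conditions:

  i=1: 0 0 0 0 0 0 0 0 0 0 1
  i=2: 0 0 0 0 0 0 0 0 1 1 2
  i=3: 0 0 0 0 0 1 1 1 2 2 3
  i=4: 0 0 1 1 1 2 2 2 3 3 4
  i=5: 0 0 1 1 2 3 3 3 4 4 5
  i=6: 0 0 1 1 2 3 3 3 4 5 6
  i=7: 0 1 2 2 3 4 4 4 5 6 7
  i=8: 1 2 3 3 4 5 5 5 6 7 8
  i=9: 1 2 3 3 4 5 6 6 7 8 9
  i=10: 1 2 3 4 5 6 7 7 8 9 10
  i=11: 1 2 3 4 5 6 7 8 9 10 11

reading off 1-entries of Δ²R: w = (11, 9, 6, 3, 5, 10, 2, 1, 7, 4, 8).

Fulton essential set (8 of the 35 Rothe cells):

[(1, 10, 0), (2, 8, 0), (3, 5, 0), (6, 2, 0), (6, 4, 1), (6, 8, 3), (7, 1, 0), (9, 4, 3)]


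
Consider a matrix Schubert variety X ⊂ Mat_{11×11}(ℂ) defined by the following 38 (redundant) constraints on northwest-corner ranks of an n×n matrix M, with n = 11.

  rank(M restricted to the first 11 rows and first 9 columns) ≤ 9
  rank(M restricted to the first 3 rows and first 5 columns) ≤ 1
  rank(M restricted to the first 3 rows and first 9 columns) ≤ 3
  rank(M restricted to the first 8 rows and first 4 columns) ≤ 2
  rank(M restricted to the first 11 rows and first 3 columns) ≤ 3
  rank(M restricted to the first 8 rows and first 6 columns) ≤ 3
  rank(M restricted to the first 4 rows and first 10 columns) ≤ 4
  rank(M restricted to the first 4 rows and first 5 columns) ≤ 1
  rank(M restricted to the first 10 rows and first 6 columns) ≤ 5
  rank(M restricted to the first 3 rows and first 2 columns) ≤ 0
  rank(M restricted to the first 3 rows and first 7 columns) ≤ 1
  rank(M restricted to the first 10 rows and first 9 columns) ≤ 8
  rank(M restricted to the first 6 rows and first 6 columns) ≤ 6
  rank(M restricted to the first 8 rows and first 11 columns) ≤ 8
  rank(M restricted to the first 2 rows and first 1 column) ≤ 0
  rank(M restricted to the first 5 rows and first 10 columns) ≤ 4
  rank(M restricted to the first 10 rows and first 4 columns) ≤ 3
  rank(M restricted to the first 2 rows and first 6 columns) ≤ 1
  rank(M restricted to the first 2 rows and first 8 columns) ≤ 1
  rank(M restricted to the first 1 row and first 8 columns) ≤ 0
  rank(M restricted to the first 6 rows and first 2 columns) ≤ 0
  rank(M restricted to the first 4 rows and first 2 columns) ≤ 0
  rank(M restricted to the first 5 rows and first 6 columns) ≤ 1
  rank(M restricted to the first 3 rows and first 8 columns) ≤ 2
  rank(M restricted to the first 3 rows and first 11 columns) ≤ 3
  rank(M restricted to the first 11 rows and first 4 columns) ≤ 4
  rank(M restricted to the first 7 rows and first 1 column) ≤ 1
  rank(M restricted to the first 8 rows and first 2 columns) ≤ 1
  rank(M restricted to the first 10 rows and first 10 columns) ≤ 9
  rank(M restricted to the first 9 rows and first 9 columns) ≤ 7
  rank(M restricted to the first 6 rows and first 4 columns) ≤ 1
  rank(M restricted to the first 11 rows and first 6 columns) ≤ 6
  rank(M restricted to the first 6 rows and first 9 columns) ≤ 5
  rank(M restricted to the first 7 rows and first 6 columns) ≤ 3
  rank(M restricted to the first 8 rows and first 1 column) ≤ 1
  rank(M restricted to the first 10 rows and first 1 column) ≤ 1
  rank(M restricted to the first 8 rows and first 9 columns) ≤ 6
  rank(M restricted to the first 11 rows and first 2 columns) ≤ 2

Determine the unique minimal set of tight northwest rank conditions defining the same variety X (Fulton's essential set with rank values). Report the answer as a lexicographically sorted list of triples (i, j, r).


Propagating the 38 rank bounds to every northwest block:

  R[1]: 0 0 0 0 0 0 0 0 1 1 1
  R[2]: 0 0 1 1 1 1 1 1 2 2 2
  R[3]: 0 0 1 1 1 1 1 2 3 3 3
  R[4]: 0 0 1 1 1 1 2 3 4 4 4
  R[5]: 0 0 1 1 1 1 2 3 4 4 5
  R[6]: 0 0 1 1 2 2 3 4 5 5 6
  R[7]: 1 1 2 2 3 3 4 5 6 6 7
  R[8]: 1 1 2 2 3 3 4 5 6 7 8
  R[9]: 1 2 3 3 4 4 5 6 7 8 9
  R[10]: 1 2 3 3 4 5 6 7 8 9 10
  R[11]: 1 2 3 4 5 6 7 8 9 10 11

hence w(1..11) = (9, 3, 8, 7, 11, 5, 1, 10, 2, 6, 4).

D(w) has 34 cells with 10 SE-corners; essential set:

[(1, 8, 0), (3, 7, 1), (5, 6, 1), (5, 10, 4), (6, 2, 0), (6, 4, 1), (8, 2, 1), (8, 4, 2), (8, 6, 3), (10, 4, 3)]


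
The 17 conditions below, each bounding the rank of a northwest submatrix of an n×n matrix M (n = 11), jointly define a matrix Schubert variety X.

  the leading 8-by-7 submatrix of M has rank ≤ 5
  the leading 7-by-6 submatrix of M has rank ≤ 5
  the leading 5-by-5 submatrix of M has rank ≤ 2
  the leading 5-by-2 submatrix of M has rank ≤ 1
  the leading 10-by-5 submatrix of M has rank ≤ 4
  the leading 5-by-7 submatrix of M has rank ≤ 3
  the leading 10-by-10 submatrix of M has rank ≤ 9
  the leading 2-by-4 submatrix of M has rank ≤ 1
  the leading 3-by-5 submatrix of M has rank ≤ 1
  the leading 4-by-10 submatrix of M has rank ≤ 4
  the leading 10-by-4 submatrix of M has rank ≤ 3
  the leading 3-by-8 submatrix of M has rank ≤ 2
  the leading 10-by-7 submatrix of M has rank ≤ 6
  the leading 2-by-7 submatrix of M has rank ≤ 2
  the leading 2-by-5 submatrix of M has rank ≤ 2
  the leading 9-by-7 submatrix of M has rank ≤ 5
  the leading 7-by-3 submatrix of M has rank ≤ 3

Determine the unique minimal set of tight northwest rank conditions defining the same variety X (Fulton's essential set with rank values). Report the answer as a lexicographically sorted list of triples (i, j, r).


Propagating the 17 rank bounds to every northwest block:

  row 1: 1, 1, 1, 1, 1, 1, 1, 1, 1, 1, 1
  row 2: 1, 1, 1, 1, 1, 2, 2, 2, 2, 2, 2
  row 3: 1, 1, 1, 1, 1, 2, 2, 2, 3, 3, 3
  row 4: 1, 1, 2, 2, 2, 3, 3, 3, 4, 4, 4
  row 5: 1, 1, 2, 2, 2, 3, 3, 4, 5, 5, 5
  row 6: 1, 2, 3, 3, 3, 4, 4, 5, 6, 6, 6
  row 7: 1, 2, 3, 3, 4, 5, 5, 6, 7, 7, 7
  row 8: 1, 2, 3, 3, 4, 5, 5, 6, 7, 8, 8
  row 9: 1, 2, 3, 3, 4, 5, 5, 6, 7, 8, 9
  row 10: 1, 2, 3, 3, 4, 5, 6, 7, 8, 9, 10
  row 11: 1, 2, 3, 4, 5, 6, 7, 8, 9, 10, 11

hence w(1..11) = (1, 6, 9, 3, 8, 2, 5, 10, 11, 7, 4).

|D(w)|=21, |Ess(w)|=7:

[(3, 5, 1), (3, 8, 2), (5, 2, 1), (5, 5, 2), (5, 7, 3), (9, 7, 5), (10, 4, 3)]


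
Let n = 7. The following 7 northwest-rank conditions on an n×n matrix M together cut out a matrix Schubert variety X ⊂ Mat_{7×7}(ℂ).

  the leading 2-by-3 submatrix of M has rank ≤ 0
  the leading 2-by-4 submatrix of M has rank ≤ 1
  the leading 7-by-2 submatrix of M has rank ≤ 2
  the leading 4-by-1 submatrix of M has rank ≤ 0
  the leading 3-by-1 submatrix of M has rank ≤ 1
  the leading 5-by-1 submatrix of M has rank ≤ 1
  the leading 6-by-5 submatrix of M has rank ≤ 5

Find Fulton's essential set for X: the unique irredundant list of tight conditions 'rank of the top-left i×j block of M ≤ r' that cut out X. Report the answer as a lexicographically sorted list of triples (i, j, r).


Computing R[i][j] = min implied NW-rank bound (n=7, 7 conditions):

  i=1: 0  0  0  1  1  1  1
  i=2: 0  0  0  1  2  2  2
  i=3: 0  1  1  2  3  3  3
  i=4: 0  1  2  3  4  4  4
  i=5: 1  2  3  4  5  5  5
  i=6: 1  2  3  4  5  6  6
  i=7: 1  2  3  4  5  6  7

reading off 1-entries of Δ²R: w = (4, 5, 2, 3, 1, 6, 7).

Rothe diagram D(w) (8 cells), 2 SE-corners (essential conditions):

[(2, 3, 0), (4, 1, 0)]


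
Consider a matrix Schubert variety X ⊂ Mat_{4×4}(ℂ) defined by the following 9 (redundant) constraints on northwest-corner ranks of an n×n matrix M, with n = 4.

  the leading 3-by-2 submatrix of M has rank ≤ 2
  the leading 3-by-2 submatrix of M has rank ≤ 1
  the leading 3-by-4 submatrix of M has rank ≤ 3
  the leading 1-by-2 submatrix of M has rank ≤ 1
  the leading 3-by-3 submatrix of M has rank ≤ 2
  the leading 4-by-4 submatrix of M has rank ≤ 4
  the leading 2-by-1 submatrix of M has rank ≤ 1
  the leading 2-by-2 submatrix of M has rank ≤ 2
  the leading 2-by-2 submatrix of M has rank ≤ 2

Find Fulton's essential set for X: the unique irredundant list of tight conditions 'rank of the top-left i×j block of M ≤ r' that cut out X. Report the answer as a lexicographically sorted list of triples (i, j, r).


Rank table r_w(4×4) implied by the 9 constraints:

  i=1: 1  1  1  1
  i=2: 1  1  2  2
  i=3: 1  1  2  3
  i=4: 1  2  3  4

the unique w with this rank table is (1, 3, 4, 2).

1 SE-corner of the 2-cell Rothe diagram gives Ess(w):

[(3, 2, 1)]


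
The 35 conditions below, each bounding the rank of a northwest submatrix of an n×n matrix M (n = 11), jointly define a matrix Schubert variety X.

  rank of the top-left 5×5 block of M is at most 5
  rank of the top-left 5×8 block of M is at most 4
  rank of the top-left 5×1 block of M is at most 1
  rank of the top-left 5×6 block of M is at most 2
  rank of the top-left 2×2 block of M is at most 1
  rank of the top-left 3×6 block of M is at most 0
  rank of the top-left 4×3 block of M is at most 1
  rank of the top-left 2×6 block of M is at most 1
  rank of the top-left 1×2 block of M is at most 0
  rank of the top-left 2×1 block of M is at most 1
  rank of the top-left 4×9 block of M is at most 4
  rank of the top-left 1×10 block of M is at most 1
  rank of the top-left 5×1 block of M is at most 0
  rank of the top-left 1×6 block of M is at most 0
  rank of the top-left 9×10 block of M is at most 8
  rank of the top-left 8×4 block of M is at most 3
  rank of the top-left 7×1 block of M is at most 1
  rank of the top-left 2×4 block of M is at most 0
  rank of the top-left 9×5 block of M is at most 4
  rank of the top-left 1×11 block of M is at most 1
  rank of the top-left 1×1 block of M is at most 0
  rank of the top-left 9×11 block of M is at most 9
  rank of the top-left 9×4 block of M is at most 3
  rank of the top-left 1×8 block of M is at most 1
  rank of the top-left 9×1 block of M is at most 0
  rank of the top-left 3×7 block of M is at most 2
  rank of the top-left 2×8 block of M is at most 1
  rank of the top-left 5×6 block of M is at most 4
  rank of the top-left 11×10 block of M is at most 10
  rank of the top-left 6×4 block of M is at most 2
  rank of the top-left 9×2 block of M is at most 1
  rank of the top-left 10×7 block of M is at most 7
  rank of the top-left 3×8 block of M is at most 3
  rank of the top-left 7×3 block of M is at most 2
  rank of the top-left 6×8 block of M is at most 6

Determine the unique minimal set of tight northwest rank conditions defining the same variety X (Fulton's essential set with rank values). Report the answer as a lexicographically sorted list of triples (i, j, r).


Propagating the 35 rank bounds to every northwest block:

  R[1]: 0  0  0  0  0  0  1  1  1  1  1
  R[2]: 0  0  0  0  0  0  1  1  2  2  2
  R[3]: 0  0  0  0  0  0  1  2  3  3  3
  R[4]: 0  1  1  1  1  1  2  3  4  4  4
  R[5]: 0  1  2  2  2  2  3  4  5  5  5
  R[6]: 0  1  2  2  3  3  4  5  6  6  6
  R[7]: 0  1  2  3  4  4  5  6  7  7  7
  R[8]: 0  1  2  3  4  5  6  7  8  8  8
  R[9]: 0  1  2  3  4  5  6  7  8  8  9
  R[10]: 1  2  3  4  5  6  7  8  9  9  10
  R[11]: 1  2  3  4  5  6  7  8  9  10  11

hence w(1..11) = (7, 9, 8, 2, 3, 5, 4, 6, 11, 1, 10).

D(w) has 27 cells with 5 SE-corners; essential set:

[(2, 8, 1), (3, 6, 0), (6, 4, 2), (9, 1, 0), (9, 10, 8)]


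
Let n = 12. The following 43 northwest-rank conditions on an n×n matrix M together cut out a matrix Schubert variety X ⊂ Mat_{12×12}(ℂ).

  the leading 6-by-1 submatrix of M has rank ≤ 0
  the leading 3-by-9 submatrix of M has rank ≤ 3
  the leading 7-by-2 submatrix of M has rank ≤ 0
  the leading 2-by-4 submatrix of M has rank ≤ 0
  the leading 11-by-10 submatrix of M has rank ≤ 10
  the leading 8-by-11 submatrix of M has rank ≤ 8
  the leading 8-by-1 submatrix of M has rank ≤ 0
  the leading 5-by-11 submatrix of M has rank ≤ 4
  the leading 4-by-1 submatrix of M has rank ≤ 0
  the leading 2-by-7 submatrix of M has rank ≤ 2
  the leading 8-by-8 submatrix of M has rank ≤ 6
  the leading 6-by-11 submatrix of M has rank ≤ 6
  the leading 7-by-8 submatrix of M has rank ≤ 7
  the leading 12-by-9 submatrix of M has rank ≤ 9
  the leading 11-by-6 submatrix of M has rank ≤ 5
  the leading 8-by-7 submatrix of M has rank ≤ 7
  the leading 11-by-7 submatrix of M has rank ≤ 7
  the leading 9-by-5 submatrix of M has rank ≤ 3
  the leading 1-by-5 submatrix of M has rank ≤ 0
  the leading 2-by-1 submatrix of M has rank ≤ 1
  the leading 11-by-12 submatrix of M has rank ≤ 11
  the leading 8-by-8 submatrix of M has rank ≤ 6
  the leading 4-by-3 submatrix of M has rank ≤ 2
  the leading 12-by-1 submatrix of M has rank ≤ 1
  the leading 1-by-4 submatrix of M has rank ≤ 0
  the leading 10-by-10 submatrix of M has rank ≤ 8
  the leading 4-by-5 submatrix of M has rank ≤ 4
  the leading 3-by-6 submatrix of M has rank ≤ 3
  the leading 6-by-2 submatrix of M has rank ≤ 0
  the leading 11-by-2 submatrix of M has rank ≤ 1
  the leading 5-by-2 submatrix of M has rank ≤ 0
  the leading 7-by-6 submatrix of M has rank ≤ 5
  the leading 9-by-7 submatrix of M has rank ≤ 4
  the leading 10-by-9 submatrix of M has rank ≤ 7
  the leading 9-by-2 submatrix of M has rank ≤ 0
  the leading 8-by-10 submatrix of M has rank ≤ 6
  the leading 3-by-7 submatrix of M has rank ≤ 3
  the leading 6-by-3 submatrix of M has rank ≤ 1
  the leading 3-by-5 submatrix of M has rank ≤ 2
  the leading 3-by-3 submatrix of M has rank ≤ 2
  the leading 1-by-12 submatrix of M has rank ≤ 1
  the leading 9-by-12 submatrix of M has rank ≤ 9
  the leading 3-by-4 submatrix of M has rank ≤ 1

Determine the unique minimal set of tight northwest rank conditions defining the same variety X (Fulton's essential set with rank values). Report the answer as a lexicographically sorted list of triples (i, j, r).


Recovering R(i,j) via the rank-extension bound from the 43 conditions:

  R[1]: 0 0 0 0 0 1 1 1 1 1 1 1
  R[2]: 0 0 0 0 1 2 2 2 2 2 2 2
  R[3]: 0 0 1 1 2 3 3 3 3 3 3 3
  R[4]: 0 0 1 2 3 4 4 4 4 4 4 4
  R[5]: 0 0 1 2 3 4 4 4 4 4 4 5
  R[6]: 0 0 1 2 3 4 4 5 5 5 5 6
  R[7]: 0 0 1 2 3 4 4 5 6 6 6 7
  R[8]: 0 0 1 2 3 4 4 5 6 6 7 8
  R[9]: 0 0 1 2 3 4 4 5 6 7 8 9
  R[10]: 1 1 2 3 4 5 5 6 7 8 9 10
  R[11]: 1 1 2 3 4 5 6 7 8 9 10 11
  R[12]: 1 2 3 4 5 6 7 8 9 10 11 12

hence w(1..12) = (6, 5, 3, 4, 12, 8, 9, 11, 10, 1, 7, 2).

7 SE-corners of the 34-cell Rothe diagram give Ess(w):

[(1, 5, 0), (2, 4, 0), (5, 11, 4), (8, 10, 6), (9, 2, 0), (9, 7, 4), (11, 2, 1)]


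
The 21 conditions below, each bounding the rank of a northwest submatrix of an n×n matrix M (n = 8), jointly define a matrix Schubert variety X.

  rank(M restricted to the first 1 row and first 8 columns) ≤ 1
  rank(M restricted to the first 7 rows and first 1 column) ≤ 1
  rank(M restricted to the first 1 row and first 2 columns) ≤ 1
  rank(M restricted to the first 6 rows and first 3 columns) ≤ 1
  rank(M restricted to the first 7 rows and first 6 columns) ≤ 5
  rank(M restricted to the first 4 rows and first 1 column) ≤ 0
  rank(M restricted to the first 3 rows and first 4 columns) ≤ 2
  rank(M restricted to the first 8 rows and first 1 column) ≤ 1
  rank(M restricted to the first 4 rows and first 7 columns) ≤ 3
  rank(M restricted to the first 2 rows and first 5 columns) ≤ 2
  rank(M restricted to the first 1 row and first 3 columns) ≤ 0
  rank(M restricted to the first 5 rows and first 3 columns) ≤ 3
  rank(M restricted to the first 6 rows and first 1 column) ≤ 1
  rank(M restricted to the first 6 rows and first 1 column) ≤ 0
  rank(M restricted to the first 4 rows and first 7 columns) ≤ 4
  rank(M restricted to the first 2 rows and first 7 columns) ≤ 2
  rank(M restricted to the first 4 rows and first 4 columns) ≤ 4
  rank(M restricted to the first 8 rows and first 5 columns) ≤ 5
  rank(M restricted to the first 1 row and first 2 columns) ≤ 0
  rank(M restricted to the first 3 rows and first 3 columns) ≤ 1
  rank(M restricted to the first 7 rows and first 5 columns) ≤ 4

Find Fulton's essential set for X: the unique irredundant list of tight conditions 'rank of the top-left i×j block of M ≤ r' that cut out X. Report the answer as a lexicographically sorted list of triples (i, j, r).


The tightest implied rank at each (i,j), from the 21 conditions:

  row 1: 0 0 0 1 1 1 1 1
  row 2: 0 1 1 2 2 2 2 2
  row 3: 0 1 1 2 3 3 3 3
  row 4: 0 1 1 2 3 3 3 4
  row 5: 0 1 1 2 3 4 4 5
  row 6: 0 1 1 2 3 4 5 6
  row 7: 1 2 2 3 4 5 6 7
  row 8: 1 2 3 4 5 6 7 8

reading off 1-entries of Δ²R: w = (4, 2, 5, 8, 6, 7, 1, 3).

|D(w)|=14, |Ess(w)|=4:

[(1, 3, 0), (4, 7, 3), (6, 1, 0), (6, 3, 1)]
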